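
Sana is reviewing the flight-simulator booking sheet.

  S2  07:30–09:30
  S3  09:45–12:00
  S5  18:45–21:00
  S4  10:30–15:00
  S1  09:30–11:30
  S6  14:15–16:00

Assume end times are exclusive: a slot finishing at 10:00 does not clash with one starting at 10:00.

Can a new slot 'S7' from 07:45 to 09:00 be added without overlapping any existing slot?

S2: starts 07:30 before S7 ends 09:00, and ends 09:30 after S7 starts 07:45 → overlap.
S1: starts 09:30 at or after S7 ends 09:00 → clear.
S3: starts 09:45 at or after S7 ends 09:00 → clear.
S4: starts 10:30 at or after S7 ends 09:00 → clear.
S6: starts 14:15 at or after S7 ends 09:00 → clear.
S5: starts 18:45 at or after S7 ends 09:00 → clear.
S7 overlaps S2.

No — it overlaps S2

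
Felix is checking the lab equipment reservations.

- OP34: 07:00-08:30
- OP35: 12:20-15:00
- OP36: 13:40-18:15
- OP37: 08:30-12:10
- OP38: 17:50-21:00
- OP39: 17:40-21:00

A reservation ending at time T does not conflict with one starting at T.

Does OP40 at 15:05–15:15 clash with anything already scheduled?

Yes — it overlaps OP36

OP34: ends 08:30 at or before OP40 starts 15:05 → clear.
OP37: ends 12:10 at or before OP40 starts 15:05 → clear.
OP35: ends 15:00 at or before OP40 starts 15:05 → clear.
OP36: starts 13:40 before OP40 ends 15:15, and ends 18:15 after OP40 starts 15:05 → overlap.
OP39: starts 17:40 at or after OP40 ends 15:15 → clear.
OP38: starts 17:50 at or after OP40 ends 15:15 → clear.
OP40 overlaps OP36.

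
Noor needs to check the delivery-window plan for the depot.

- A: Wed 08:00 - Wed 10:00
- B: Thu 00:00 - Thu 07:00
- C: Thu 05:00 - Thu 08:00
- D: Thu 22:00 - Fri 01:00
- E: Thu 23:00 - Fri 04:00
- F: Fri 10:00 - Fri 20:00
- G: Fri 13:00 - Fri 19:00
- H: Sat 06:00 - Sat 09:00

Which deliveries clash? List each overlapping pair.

B & C, D & E, F & G

Check each pair: they overlap iff neither finishes before the other starts.
Sorted by start: A, B, C, D, E, F, G, H.
B starts after A ends; A is clear from here.
C starts before B ends → B and C overlap.
D starts after B ends; B is clear from here.
D starts after C ends; C is clear from here.
E starts before D ends → D and E overlap.
F starts after D ends; D is clear from here.
F starts after E ends; E is clear from here.
G starts before F ends → F and G overlap.
H starts after F ends.
H starts after G ends.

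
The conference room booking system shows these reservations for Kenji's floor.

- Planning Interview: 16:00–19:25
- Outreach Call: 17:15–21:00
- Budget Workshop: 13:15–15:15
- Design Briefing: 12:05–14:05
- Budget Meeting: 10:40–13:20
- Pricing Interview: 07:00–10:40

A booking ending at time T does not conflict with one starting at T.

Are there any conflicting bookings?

Yes

Check each pair: they overlap iff neither finishes before the other starts.
Sorted by start: Pricing Interview, Budget Meeting, Design Briefing, Budget Workshop, Planning Interview, Outreach Call.
Budget Meeting starts exactly when Pricing Interview ends (back-to-back, no overlap); Pricing Interview is clear from here.
Design Briefing starts before Budget Meeting ends → Budget Meeting and Design Briefing overlap.
That's a conflict, so the schedule is not conflict-free.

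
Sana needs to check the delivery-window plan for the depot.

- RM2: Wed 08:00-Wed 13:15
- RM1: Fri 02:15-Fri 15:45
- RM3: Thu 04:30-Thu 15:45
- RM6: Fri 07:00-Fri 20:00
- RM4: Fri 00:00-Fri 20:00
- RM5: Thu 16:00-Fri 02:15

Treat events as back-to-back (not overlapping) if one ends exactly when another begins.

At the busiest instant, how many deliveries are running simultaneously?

3

Walk through starts and ends in time order (an end at T is processed before a start at T):
Wed 08:00 start RM2 → 1
Wed 13:15 end RM2 → 0
Thu 04:30 start RM3 → 1
Thu 15:45 end RM3 → 0
Thu 16:00 start RM5 → 1
Fri 00:00 start RM4 → 2
Fri 02:15 end RM5 → 1
Fri 02:15 start RM1 → 2
Fri 07:00 start RM6 → 3
Fri 15:45 end RM1 → 2
Fri 20:00 end RM4 → 1
Fri 20:00 end RM6 → 0
Peak is 3, at Fri 07:00 (RM1, RM4, RM6).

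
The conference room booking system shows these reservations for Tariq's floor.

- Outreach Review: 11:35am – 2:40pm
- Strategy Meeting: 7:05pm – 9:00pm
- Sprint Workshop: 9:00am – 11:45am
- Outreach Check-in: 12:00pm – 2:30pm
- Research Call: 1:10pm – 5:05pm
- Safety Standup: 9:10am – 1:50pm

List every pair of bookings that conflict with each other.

Sorted by start: Sprint Workshop, Safety Standup, Outreach Review, Outreach Check-in, Research Call, Strategy Meeting.
Safety Standup starts before Sprint Workshop ends → Sprint Workshop and Safety Standup overlap.
Outreach Review starts before Sprint Workshop ends → Sprint Workshop and Outreach Review overlap.
Outreach Check-in starts after Sprint Workshop ends — done with Sprint Workshop.
Outreach Review starts before Safety Standup ends → Safety Standup and Outreach Review overlap.
Outreach Check-in starts before Safety Standup ends → Safety Standup and Outreach Check-in overlap.
Research Call starts before Safety Standup ends → Safety Standup and Research Call overlap.
Strategy Meeting starts after Safety Standup ends.
Outreach Check-in starts before Outreach Review ends → Outreach Review and Outreach Check-in overlap.
Research Call starts before Outreach Review ends → Outreach Review and Research Call overlap.
Strategy Meeting starts after Outreach Review ends.
Research Call starts before Outreach Check-in ends → Outreach Check-in and Research Call overlap.
Strategy Meeting starts after Outreach Check-in ends.
Strategy Meeting starts after Research Call ends.

Outreach Check-in & Outreach Review, Outreach Check-in & Research Call, Outreach Check-in & Safety Standup, Outreach Review & Research Call, Outreach Review & Safety Standup, Outreach Review & Sprint Workshop, Research Call & Safety Standup, Safety Standup & Sprint Workshop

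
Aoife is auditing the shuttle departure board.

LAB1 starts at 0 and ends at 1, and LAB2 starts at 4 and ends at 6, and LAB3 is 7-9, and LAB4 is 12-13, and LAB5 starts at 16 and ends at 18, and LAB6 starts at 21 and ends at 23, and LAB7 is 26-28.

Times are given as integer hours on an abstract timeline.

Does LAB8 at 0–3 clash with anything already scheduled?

Yes — it overlaps LAB1

LAB1: starts 0 before LAB8 ends 3, and ends 1 after LAB8 starts 0 → overlap.
LAB2: starts 4 at or after LAB8 ends 3 → clear.
LAB3: starts 7 at or after LAB8 ends 3 → clear.
LAB4: starts 12 at or after LAB8 ends 3 → clear.
LAB5: starts 16 at or after LAB8 ends 3 → clear.
LAB6: starts 21 at or after LAB8 ends 3 → clear.
LAB7: starts 26 at or after LAB8 ends 3 → clear.
LAB8 overlaps LAB1.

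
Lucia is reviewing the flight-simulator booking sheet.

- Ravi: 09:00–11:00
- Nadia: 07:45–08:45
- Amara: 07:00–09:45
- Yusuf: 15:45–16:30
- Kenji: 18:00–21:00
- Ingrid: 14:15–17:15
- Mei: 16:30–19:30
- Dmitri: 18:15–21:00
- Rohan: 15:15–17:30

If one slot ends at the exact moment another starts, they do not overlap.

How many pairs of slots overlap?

10

Sorted by start: Amara, Nadia, Ravi, Ingrid, Rohan, Yusuf, Mei, Kenji, Dmitri.
Nadia starts before Amara ends → Amara and Nadia overlap.
Ravi starts before Amara ends → Amara and Ravi overlap.
Ingrid starts after Amara ends, so Amara has no further overlaps.
Ravi starts after Nadia ends, so Nadia has no further overlaps.
Ingrid starts after Ravi ends, so Ravi has no further overlaps.
Rohan starts before Ingrid ends → Ingrid and Rohan overlap.
Yusuf starts before Ingrid ends → Ingrid and Yusuf overlap.
Mei starts before Ingrid ends → Ingrid and Mei overlap.
Kenji starts after Ingrid ends, so Ingrid has no further overlaps.
Yusuf starts before Rohan ends → Rohan and Yusuf overlap.
Mei starts before Rohan ends → Rohan and Mei overlap.
Kenji starts after Rohan ends, so Rohan has no further overlaps.
Mei starts exactly when Yusuf ends (back-to-back, no overlap), so Yusuf has no further overlaps.
Kenji starts before Mei ends → Mei and Kenji overlap.
Dmitri starts before Mei ends → Mei and Dmitri overlap.
Dmitri starts before Kenji ends → Kenji and Dmitri overlap.
Overlapping pairs: Amara & Nadia, Amara & Ravi, Dmitri & Kenji, Dmitri & Mei, Ingrid & Mei, Ingrid & Rohan, Ingrid & Yusuf, Kenji & Mei, Mei & Rohan, Rohan & Yusuf — 10 in total.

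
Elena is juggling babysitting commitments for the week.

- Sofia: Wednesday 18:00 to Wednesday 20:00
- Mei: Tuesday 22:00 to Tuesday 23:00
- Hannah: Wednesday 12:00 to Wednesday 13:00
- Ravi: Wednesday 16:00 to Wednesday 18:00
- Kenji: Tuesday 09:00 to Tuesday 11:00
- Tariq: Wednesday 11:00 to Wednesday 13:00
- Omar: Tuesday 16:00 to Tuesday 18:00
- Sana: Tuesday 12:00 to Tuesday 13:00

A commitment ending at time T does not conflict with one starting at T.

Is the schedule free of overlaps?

No

Two intervals overlap when each starts before the other ends.
Sorted by start: Kenji, Sana, Omar, Mei, Tariq, Hannah, Ravi, Sofia.
Sana starts after Kenji ends, so Kenji has no further overlaps.
Omar starts after Sana ends, so Sana has no further overlaps.
Mei starts after Omar ends, so Omar has no further overlaps.
Tariq starts after Mei ends, so Mei has no further overlaps.
Hannah starts before Tariq ends → Tariq and Hannah overlap.
That's a conflict, so the schedule is not conflict-free.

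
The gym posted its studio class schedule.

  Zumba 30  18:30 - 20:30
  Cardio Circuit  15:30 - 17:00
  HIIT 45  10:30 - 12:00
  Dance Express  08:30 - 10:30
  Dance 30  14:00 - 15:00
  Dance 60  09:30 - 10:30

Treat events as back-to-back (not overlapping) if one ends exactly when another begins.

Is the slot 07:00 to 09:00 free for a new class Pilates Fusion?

No — it overlaps Dance Express

Dance Express: starts 08:30 before Pilates Fusion ends 09:00, and ends 10:30 after Pilates Fusion starts 07:00 → overlap.
Dance 60: starts 09:30 at or after Pilates Fusion ends 09:00 → clear.
HIIT 45: starts 10:30 at or after Pilates Fusion ends 09:00 → clear.
Dance 30: starts 14:00 at or after Pilates Fusion ends 09:00 → clear.
Cardio Circuit: starts 15:30 at or after Pilates Fusion ends 09:00 → clear.
Zumba 30: starts 18:30 at or after Pilates Fusion ends 09:00 → clear.
Pilates Fusion overlaps Dance Express.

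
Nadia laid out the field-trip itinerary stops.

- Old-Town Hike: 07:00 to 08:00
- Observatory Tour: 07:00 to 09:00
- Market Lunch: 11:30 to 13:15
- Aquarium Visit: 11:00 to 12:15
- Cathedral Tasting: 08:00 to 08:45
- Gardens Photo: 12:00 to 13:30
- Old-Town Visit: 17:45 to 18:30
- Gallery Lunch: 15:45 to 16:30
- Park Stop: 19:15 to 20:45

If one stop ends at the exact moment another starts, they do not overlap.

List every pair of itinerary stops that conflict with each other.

Aquarium Visit & Gardens Photo, Aquarium Visit & Market Lunch, Cathedral Tasting & Observatory Tour, Gardens Photo & Market Lunch, Observatory Tour & Old-Town Hike

Two intervals overlap when each starts before the other ends.
Sorted by start: Old-Town Hike, Observatory Tour, Cathedral Tasting, Aquarium Visit, Market Lunch, Gardens Photo, Gallery Lunch, Old-Town Visit, Park Stop.
Observatory Tour starts before Old-Town Hike ends → Old-Town Hike and Observatory Tour overlap.
Cathedral Tasting starts exactly when Old-Town Hike ends (back-to-back, no overlap), so nothing later overlaps Old-Town Hike either.
Cathedral Tasting starts before Observatory Tour ends → Observatory Tour and Cathedral Tasting overlap.
Aquarium Visit starts after Observatory Tour ends, so nothing later overlaps Observatory Tour either.
Aquarium Visit starts after Cathedral Tasting ends, so nothing later overlaps Cathedral Tasting either.
Market Lunch starts before Aquarium Visit ends → Aquarium Visit and Market Lunch overlap.
Gardens Photo starts before Aquarium Visit ends → Aquarium Visit and Gardens Photo overlap.
Gallery Lunch starts after Aquarium Visit ends, so nothing later overlaps Aquarium Visit either.
Gardens Photo starts before Market Lunch ends → Market Lunch and Gardens Photo overlap.
Gallery Lunch starts after Market Lunch ends, so nothing later overlaps Market Lunch either.
Gallery Lunch starts after Gardens Photo ends, so nothing later overlaps Gardens Photo either.
Old-Town Visit starts after Gallery Lunch ends, so nothing later overlaps Gallery Lunch either.
Park Stop starts after Old-Town Visit ends.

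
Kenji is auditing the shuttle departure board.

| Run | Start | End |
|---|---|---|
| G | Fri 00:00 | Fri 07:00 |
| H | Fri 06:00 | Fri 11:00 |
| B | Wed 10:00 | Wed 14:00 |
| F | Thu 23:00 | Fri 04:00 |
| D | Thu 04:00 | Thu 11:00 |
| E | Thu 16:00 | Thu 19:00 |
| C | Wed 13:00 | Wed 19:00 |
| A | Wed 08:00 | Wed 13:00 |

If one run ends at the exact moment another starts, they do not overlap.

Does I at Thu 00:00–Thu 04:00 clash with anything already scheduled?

No — it doesn't clash with anything

A: ends Wed 13:00 at or before I starts Thu 00:00 → clear.
B: ends Wed 14:00 at or before I starts Thu 00:00 → clear.
C: ends Wed 19:00 at or before I starts Thu 00:00 → clear.
D: starts Thu 04:00 at or after I ends Thu 04:00 → clear.
E: starts Thu 16:00 at or after I ends Thu 04:00 → clear.
F: starts Thu 23:00 at or after I ends Thu 04:00 → clear.
G: starts Fri 00:00 at or after I ends Thu 04:00 → clear.
H: starts Fri 06:00 at or after I ends Thu 04:00 → clear.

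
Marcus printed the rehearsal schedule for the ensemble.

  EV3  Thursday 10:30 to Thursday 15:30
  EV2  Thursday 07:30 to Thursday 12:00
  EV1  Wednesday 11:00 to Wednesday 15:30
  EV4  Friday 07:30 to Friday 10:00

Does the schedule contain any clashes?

Check each pair: they overlap iff neither finishes before the other starts.
Sorted by start: EV1, EV2, EV3, EV4.
EV2 starts after EV1 ends; EV1 is clear from here.
EV3 starts before EV2 ends → EV2 and EV3 overlap.
That's a conflict, so the schedule is not conflict-free.

Yes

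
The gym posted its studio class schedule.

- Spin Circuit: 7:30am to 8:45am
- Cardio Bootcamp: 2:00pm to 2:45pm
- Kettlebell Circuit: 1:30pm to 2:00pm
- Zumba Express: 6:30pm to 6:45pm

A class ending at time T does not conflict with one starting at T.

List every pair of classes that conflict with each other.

none

Sorted by start: Spin Circuit, Kettlebell Circuit, Cardio Bootcamp, Zumba Express.
Kettlebell Circuit starts after Spin Circuit ends; Spin Circuit is clear from here.
Cardio Bootcamp starts exactly when Kettlebell Circuit ends (back-to-back, no overlap); Kettlebell Circuit is clear from here.
Zumba Express starts after Cardio Bootcamp ends.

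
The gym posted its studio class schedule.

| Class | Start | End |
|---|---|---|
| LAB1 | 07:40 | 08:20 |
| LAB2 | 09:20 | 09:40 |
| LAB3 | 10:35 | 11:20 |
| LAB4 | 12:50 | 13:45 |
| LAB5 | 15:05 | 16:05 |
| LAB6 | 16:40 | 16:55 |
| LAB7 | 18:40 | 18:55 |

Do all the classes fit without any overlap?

Sorted by start: LAB1, LAB2, LAB3, LAB4, LAB5, LAB6, LAB7.
LAB2 starts after LAB1 ends, so nothing later overlaps LAB1 either.
LAB3 starts after LAB2 ends, so nothing later overlaps LAB2 either.
LAB4 starts after LAB3 ends, so nothing later overlaps LAB3 either.
LAB5 starts after LAB4 ends, so nothing later overlaps LAB4 either.
LAB6 starts after LAB5 ends, so nothing later overlaps LAB5 either.
LAB7 starts after LAB6 ends.
Every pair is clear; the schedule has no overlaps.

Yes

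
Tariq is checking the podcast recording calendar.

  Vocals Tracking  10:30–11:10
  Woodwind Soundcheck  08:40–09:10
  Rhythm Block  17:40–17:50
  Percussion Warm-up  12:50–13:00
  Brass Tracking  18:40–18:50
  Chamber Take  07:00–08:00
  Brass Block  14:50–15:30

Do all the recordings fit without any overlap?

Sorted by start: Chamber Take, Woodwind Soundcheck, Vocals Tracking, Percussion Warm-up, Brass Block, Rhythm Block, Brass Tracking.
Woodwind Soundcheck starts after Chamber Take ends — done with Chamber Take.
Vocals Tracking starts after Woodwind Soundcheck ends — done with Woodwind Soundcheck.
Percussion Warm-up starts after Vocals Tracking ends — done with Vocals Tracking.
Brass Block starts after Percussion Warm-up ends — done with Percussion Warm-up.
Rhythm Block starts after Brass Block ends — done with Brass Block.
Brass Tracking starts after Rhythm Block ends.
Every pair is clear; the schedule has no overlaps.

Yes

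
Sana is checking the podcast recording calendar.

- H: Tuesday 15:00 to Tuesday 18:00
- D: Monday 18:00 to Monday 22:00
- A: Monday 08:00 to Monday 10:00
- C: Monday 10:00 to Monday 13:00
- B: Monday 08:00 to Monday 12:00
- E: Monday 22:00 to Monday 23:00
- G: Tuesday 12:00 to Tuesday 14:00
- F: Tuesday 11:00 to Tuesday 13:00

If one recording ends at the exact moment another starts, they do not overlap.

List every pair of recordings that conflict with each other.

A & B, B & C, F & G

Two intervals overlap when each starts before the other ends.
Sorted by start: A, B, C, D, E, F, G, H.
B starts before A ends → A and B overlap.
C starts exactly when A ends (back-to-back, no overlap), so nothing later overlaps A either.
C starts before B ends → B and C overlap.
D starts after B ends, so nothing later overlaps B either.
D starts after C ends, so nothing later overlaps C either.
E starts exactly when D ends (back-to-back, no overlap), so nothing later overlaps D either.
F starts after E ends, so nothing later overlaps E either.
G starts before F ends → F and G overlap.
H starts after F ends.
H starts after G ends.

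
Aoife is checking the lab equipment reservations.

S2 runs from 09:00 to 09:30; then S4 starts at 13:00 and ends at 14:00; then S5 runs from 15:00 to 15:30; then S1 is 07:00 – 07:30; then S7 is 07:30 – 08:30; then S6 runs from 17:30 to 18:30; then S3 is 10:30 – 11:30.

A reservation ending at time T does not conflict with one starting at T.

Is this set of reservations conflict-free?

Sorted by start: S1, S7, S2, S3, S4, S5, S6.
S7 starts exactly when S1 ends (back-to-back, no overlap), so nothing later overlaps S1 either.
S2 starts after S7 ends, so nothing later overlaps S7 either.
S3 starts after S2 ends, so nothing later overlaps S2 either.
S4 starts after S3 ends, so nothing later overlaps S3 either.
S5 starts after S4 ends, so nothing later overlaps S4 either.
S6 starts after S5 ends.
Every pair is clear; the schedule has no overlaps.

Yes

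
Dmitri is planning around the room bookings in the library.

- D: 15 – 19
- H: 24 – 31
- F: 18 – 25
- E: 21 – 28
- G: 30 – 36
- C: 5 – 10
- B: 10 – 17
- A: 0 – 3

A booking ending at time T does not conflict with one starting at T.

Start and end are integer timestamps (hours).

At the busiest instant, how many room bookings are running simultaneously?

3

Sort all start/end points and keep a running count:
0 start A → 1
3 end A → 0
5 start C → 1
10 end C → 0
10 start B → 1
15 start D → 2
17 end B → 1
18 start F → 2
19 end D → 1
21 start E → 2
24 start H → 3
25 end F → 2
28 end E → 1
30 start G → 2
31 end H → 1
36 end G → 0
Peak is 3, at 24 (E, F, H).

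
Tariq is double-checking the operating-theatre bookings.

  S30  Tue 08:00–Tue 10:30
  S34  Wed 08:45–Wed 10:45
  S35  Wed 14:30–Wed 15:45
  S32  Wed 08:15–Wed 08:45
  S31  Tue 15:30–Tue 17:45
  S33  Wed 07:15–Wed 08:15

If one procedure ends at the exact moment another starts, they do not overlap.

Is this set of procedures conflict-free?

Yes

Sorted by start: S30, S31, S33, S32, S34, S35.
S31 starts after S30 ends, so S30 has no further overlaps.
S33 starts after S31 ends, so S31 has no further overlaps.
S32 starts exactly when S33 ends (back-to-back, no overlap), so S33 has no further overlaps.
S34 starts exactly when S32 ends (back-to-back, no overlap), so S32 has no further overlaps.
S35 starts after S34 ends.
Every pair is clear; the schedule has no overlaps.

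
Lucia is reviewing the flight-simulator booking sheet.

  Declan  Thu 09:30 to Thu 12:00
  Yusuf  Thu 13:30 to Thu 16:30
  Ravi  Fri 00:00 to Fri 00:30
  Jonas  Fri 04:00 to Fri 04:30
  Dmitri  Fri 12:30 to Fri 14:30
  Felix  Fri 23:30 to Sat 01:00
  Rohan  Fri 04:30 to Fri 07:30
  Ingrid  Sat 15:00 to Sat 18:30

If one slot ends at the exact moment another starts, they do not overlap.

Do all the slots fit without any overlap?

Yes

Sorted by start: Declan, Yusuf, Ravi, Jonas, Rohan, Dmitri, Felix, Ingrid.
Yusuf starts after Declan ends, so nothing later overlaps Declan either.
Ravi starts after Yusuf ends, so nothing later overlaps Yusuf either.
Jonas starts after Ravi ends, so nothing later overlaps Ravi either.
Rohan starts exactly when Jonas ends (back-to-back, no overlap), so nothing later overlaps Jonas either.
Dmitri starts after Rohan ends, so nothing later overlaps Rohan either.
Felix starts after Dmitri ends, so nothing later overlaps Dmitri either.
Ingrid starts after Felix ends.
Every pair is clear; the schedule has no overlaps.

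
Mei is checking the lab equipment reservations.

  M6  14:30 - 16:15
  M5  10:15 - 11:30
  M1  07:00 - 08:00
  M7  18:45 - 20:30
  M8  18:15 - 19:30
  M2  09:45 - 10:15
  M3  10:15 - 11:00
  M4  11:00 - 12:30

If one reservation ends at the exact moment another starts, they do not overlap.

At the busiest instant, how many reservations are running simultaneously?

Walk through starts and ends in time order (an end at T is processed before a start at T):
07:00 start M1 → 1
08:00 end M1 → 0
09:45 start M2 → 1
10:15 end M2 → 0
10:15 start M3 → 1
10:15 start M5 → 2
11:00 end M3 → 1
11:00 start M4 → 2
11:30 end M5 → 1
12:30 end M4 → 0
14:30 start M6 → 1
16:15 end M6 → 0
18:15 start M8 → 1
18:45 start M7 → 2
19:30 end M8 → 1
20:30 end M7 → 0
Peak is 2, at 10:15 (M3, M5).

2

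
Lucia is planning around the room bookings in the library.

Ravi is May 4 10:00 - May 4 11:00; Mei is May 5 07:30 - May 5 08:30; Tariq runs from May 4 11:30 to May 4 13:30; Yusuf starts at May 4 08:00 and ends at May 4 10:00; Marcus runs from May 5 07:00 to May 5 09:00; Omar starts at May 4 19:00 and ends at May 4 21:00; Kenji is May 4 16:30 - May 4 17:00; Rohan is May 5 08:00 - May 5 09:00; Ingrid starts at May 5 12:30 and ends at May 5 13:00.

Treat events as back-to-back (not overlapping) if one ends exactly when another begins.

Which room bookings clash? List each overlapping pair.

Marcus & Mei, Marcus & Rohan, Mei & Rohan

Sorted by start: Yusuf, Ravi, Tariq, Kenji, Omar, Marcus, Mei, Rohan, Ingrid.
Ravi starts exactly when Yusuf ends (back-to-back, no overlap) — done with Yusuf.
Tariq starts after Ravi ends — done with Ravi.
Kenji starts after Tariq ends — done with Tariq.
Omar starts after Kenji ends — done with Kenji.
Marcus starts after Omar ends — done with Omar.
Mei starts before Marcus ends → Marcus and Mei overlap.
Rohan starts before Marcus ends → Marcus and Rohan overlap.
Ingrid starts after Marcus ends.
Rohan starts before Mei ends → Mei and Rohan overlap.
Ingrid starts after Mei ends.
Ingrid starts after Rohan ends.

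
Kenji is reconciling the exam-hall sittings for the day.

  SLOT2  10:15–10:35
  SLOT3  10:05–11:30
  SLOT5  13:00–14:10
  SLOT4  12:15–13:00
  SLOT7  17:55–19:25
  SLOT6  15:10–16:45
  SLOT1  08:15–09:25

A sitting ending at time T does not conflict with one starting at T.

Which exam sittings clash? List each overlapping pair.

Sorted by start: SLOT1, SLOT3, SLOT2, SLOT4, SLOT5, SLOT6, SLOT7.
SLOT3 starts after SLOT1 ends — done with SLOT1.
SLOT2 starts before SLOT3 ends → SLOT3 and SLOT2 overlap.
SLOT4 starts after SLOT3 ends — done with SLOT3.
SLOT4 starts after SLOT2 ends — done with SLOT2.
SLOT5 starts exactly when SLOT4 ends (back-to-back, no overlap) — done with SLOT4.
SLOT6 starts after SLOT5 ends — done with SLOT5.
SLOT7 starts after SLOT6 ends.

SLOT2 & SLOT3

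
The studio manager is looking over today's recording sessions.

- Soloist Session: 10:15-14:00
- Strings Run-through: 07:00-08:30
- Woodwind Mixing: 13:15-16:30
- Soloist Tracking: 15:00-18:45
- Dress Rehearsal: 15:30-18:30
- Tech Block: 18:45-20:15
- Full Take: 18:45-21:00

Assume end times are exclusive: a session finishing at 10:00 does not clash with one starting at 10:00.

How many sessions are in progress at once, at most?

Sort all start/end points and keep a running count:
07:00 start Strings Run-through → 1
08:30 end Strings Run-through → 0
10:15 start Soloist Session → 1
13:15 start Woodwind Mixing → 2
14:00 end Soloist Session → 1
15:00 start Soloist Tracking → 2
15:30 start Dress Rehearsal → 3
16:30 end Woodwind Mixing → 2
18:30 end Dress Rehearsal → 1
18:45 end Soloist Tracking → 0
18:45 start Full Take → 1
18:45 start Tech Block → 2
20:15 end Tech Block → 1
21:00 end Full Take → 0
Peak is 3, at 15:30 (Dress Rehearsal, Soloist Tracking, Woodwind Mixing).

3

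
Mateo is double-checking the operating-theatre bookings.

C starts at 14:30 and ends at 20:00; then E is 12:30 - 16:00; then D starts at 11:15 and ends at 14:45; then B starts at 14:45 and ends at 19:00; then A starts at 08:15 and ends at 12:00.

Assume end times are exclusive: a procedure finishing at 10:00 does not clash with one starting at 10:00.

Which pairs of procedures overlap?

Sorted by start: A, D, E, C, B.
D starts before A ends → A and D overlap.
E starts after A ends — done with A.
E starts before D ends → D and E overlap.
C starts before D ends → D and C overlap.
B starts exactly when D ends (back-to-back, no overlap).
C starts before E ends → E and C overlap.
B starts before E ends → E and B overlap.
B starts before C ends → C and B overlap.

A & D, B & C, B & E, C & D, C & E, D & E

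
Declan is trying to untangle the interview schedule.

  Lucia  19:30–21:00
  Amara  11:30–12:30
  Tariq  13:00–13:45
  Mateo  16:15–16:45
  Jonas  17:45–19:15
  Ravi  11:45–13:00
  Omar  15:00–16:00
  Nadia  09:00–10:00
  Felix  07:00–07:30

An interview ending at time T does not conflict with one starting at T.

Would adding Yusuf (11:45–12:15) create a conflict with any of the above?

Felix: ends 07:30 at or before Yusuf starts 11:45 → clear.
Nadia: ends 10:00 at or before Yusuf starts 11:45 → clear.
Amara: starts 11:30 before Yusuf ends 12:15, and ends 12:30 after Yusuf starts 11:45 → overlap.
Ravi: starts 11:45 before Yusuf ends 12:15, and ends 13:00 after Yusuf starts 11:45 → overlap.
Tariq: starts 13:00 at or after Yusuf ends 12:15 → clear.
Omar: starts 15:00 at or after Yusuf ends 12:15 → clear.
Mateo: starts 16:15 at or after Yusuf ends 12:15 → clear.
Jonas: starts 17:45 at or after Yusuf ends 12:15 → clear.
Lucia: starts 19:30 at or after Yusuf ends 12:15 → clear.
Yusuf overlaps Ravi, Amara.

Yes — it overlaps Amara, Ravi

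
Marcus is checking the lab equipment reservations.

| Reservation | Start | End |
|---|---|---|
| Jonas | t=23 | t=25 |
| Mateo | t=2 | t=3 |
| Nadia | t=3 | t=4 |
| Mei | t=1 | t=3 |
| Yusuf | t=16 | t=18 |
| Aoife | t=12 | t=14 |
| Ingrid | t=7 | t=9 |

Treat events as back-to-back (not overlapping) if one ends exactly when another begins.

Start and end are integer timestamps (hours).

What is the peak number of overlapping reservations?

Sort all start/end points and keep a running count:
t=1 start Mei → 1
t=2 start Mateo → 2
t=3 end Mateo → 1
t=3 end Mei → 0
t=3 start Nadia → 1
t=4 end Nadia → 0
t=7 start Ingrid → 1
t=9 end Ingrid → 0
t=12 start Aoife → 1
t=14 end Aoife → 0
t=16 start Yusuf → 1
t=18 end Yusuf → 0
t=23 start Jonas → 1
t=25 end Jonas → 0
Peak is 2, at t=2 (Mateo, Mei).

2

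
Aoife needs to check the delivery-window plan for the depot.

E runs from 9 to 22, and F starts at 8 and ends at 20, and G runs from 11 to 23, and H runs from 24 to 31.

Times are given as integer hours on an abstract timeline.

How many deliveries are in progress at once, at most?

Sort all start/end points and keep a running count:
8 start F → 1
9 start E → 2
11 start G → 3
20 end F → 2
22 end E → 1
23 end G → 0
24 start H → 1
31 end H → 0
Peak is 3, at 11 (E, F, G).

3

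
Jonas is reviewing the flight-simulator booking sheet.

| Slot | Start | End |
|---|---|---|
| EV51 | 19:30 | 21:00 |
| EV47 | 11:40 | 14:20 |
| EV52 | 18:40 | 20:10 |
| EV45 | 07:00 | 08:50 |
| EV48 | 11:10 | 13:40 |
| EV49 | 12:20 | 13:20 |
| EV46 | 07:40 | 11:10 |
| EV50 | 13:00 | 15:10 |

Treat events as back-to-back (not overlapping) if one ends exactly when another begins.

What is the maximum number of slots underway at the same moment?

4

Sort all start/end points and keep a running count:
07:00 start EV45 → 1
07:40 start EV46 → 2
08:50 end EV45 → 1
11:10 end EV46 → 0
11:10 start EV48 → 1
11:40 start EV47 → 2
12:20 start EV49 → 3
13:00 start EV50 → 4
13:20 end EV49 → 3
13:40 end EV48 → 2
14:20 end EV47 → 1
15:10 end EV50 → 0
18:40 start EV52 → 1
19:30 start EV51 → 2
20:10 end EV52 → 1
21:00 end EV51 → 0
Peak is 4, at 13:00 (EV47, EV48, EV49, EV50).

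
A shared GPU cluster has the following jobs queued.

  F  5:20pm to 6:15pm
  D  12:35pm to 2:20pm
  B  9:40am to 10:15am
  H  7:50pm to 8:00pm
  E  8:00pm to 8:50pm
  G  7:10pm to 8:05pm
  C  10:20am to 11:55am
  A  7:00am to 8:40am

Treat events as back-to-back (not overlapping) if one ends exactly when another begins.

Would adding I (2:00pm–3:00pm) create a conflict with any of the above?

Yes — it overlaps D

A: ends 8:40am at or before I starts 2:00pm → clear.
B: ends 10:15am at or before I starts 2:00pm → clear.
C: ends 11:55am at or before I starts 2:00pm → clear.
D: starts 12:35pm before I ends 3:00pm, and ends 2:20pm after I starts 2:00pm → overlap.
F: starts 5:20pm at or after I ends 3:00pm → clear.
G: starts 7:10pm at or after I ends 3:00pm → clear.
H: starts 7:50pm at or after I ends 3:00pm → clear.
E: starts 8:00pm at or after I ends 3:00pm → clear.
I overlaps D.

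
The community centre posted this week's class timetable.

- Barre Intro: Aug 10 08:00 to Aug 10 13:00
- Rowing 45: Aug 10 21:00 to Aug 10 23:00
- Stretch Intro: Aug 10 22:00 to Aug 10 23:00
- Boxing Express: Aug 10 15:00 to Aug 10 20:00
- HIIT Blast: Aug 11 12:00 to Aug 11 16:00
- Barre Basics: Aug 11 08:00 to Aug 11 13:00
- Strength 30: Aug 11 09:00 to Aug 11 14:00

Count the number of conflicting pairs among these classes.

Sorted by start: Barre Intro, Boxing Express, Rowing 45, Stretch Intro, Barre Basics, Strength 30, HIIT Blast.
Boxing Express starts after Barre Intro ends, so nothing later overlaps Barre Intro either.
Rowing 45 starts after Boxing Express ends, so nothing later overlaps Boxing Express either.
Stretch Intro starts before Rowing 45 ends → Rowing 45 and Stretch Intro overlap.
Barre Basics starts after Rowing 45 ends, so nothing later overlaps Rowing 45 either.
Barre Basics starts after Stretch Intro ends, so nothing later overlaps Stretch Intro either.
Strength 30 starts before Barre Basics ends → Barre Basics and Strength 30 overlap.
HIIT Blast starts before Barre Basics ends → Barre Basics and HIIT Blast overlap.
HIIT Blast starts before Strength 30 ends → Strength 30 and HIIT Blast overlap.
Overlapping pairs: Barre Basics & HIIT Blast, Barre Basics & Strength 30, HIIT Blast & Strength 30, Rowing 45 & Stretch Intro — 4 in total.

4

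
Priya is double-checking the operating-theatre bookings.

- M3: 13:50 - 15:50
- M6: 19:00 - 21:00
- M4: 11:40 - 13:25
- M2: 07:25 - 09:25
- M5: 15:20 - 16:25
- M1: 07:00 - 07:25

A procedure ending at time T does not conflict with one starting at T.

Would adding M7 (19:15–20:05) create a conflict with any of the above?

Yes — it overlaps M6

M1: ends 07:25 at or before M7 starts 19:15 → clear.
M2: ends 09:25 at or before M7 starts 19:15 → clear.
M4: ends 13:25 at or before M7 starts 19:15 → clear.
M3: ends 15:50 at or before M7 starts 19:15 → clear.
M5: ends 16:25 at or before M7 starts 19:15 → clear.
M6: starts 19:00 before M7 ends 20:05, and ends 21:00 after M7 starts 19:15 → overlap.
M7 overlaps M6.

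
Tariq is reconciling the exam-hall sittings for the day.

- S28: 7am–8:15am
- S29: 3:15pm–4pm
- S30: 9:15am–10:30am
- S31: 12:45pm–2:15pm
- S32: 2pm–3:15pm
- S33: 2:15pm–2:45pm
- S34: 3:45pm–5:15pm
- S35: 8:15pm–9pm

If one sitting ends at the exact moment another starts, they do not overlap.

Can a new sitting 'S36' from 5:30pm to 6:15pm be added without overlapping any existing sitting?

S28: ends 8:15am at or before S36 starts 5:30pm → clear.
S30: ends 10:30am at or before S36 starts 5:30pm → clear.
S31: ends 2:15pm at or before S36 starts 5:30pm → clear.
S32: ends 3:15pm at or before S36 starts 5:30pm → clear.
S33: ends 2:45pm at or before S36 starts 5:30pm → clear.
S29: ends 4pm at or before S36 starts 5:30pm → clear.
S34: ends 5:15pm at or before S36 starts 5:30pm → clear.
S35: starts 8:15pm at or after S36 ends 6:15pm → clear.

Yes — the slot is free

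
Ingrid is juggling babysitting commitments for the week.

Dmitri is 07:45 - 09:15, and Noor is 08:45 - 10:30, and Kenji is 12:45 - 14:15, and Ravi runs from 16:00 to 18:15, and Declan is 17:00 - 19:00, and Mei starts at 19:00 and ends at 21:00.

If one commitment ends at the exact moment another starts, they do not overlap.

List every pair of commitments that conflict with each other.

Check each pair: they overlap iff neither finishes before the other starts.
Sorted by start: Dmitri, Noor, Kenji, Ravi, Declan, Mei.
Noor starts before Dmitri ends → Dmitri and Noor overlap.
Kenji starts after Dmitri ends — done with Dmitri.
Kenji starts after Noor ends — done with Noor.
Ravi starts after Kenji ends — done with Kenji.
Declan starts before Ravi ends → Ravi and Declan overlap.
Mei starts after Ravi ends.
Mei starts exactly when Declan ends (back-to-back, no overlap).

Declan & Ravi, Dmitri & Noor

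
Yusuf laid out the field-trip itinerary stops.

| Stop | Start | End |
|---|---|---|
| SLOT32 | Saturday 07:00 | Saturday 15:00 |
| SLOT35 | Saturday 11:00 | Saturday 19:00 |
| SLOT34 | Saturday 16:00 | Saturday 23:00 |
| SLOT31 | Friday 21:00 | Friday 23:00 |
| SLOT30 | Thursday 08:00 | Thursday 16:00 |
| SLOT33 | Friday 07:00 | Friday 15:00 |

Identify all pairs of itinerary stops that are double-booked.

SLOT32 & SLOT35, SLOT34 & SLOT35

Sorted by start: SLOT30, SLOT33, SLOT31, SLOT32, SLOT35, SLOT34.
SLOT33 starts after SLOT30 ends — done with SLOT30.
SLOT31 starts after SLOT33 ends — done with SLOT33.
SLOT32 starts after SLOT31 ends — done with SLOT31.
SLOT35 starts before SLOT32 ends → SLOT32 and SLOT35 overlap.
SLOT34 starts after SLOT32 ends.
SLOT34 starts before SLOT35 ends → SLOT35 and SLOT34 overlap.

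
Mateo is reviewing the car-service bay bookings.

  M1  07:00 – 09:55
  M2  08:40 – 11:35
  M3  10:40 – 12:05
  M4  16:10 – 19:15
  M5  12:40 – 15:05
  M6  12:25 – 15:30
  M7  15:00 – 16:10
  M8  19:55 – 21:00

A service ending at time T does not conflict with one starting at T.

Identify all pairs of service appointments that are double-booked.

Two intervals overlap when each starts before the other ends.
Sorted by start: M1, M2, M3, M6, M5, M7, M4, M8.
M2 starts before M1 ends → M1 and M2 overlap.
M3 starts after M1 ends, so nothing later overlaps M1 either.
M3 starts before M2 ends → M2 and M3 overlap.
M6 starts after M2 ends, so nothing later overlaps M2 either.
M6 starts after M3 ends, so nothing later overlaps M3 either.
M5 starts before M6 ends → M6 and M5 overlap.
M7 starts before M6 ends → M6 and M7 overlap.
M4 starts after M6 ends, so nothing later overlaps M6 either.
M7 starts before M5 ends → M5 and M7 overlap.
M4 starts after M5 ends, so nothing later overlaps M5 either.
M4 starts exactly when M7 ends (back-to-back, no overlap), so nothing later overlaps M7 either.
M8 starts after M4 ends.

M1 & M2, M2 & M3, M5 & M6, M5 & M7, M6 & M7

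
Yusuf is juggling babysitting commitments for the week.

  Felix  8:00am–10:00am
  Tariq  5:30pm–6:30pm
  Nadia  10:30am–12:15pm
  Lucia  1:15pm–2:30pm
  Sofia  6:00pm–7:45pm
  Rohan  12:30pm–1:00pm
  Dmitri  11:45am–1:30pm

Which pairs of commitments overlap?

Dmitri & Lucia, Dmitri & Nadia, Dmitri & Rohan, Sofia & Tariq

Two intervals overlap when each starts before the other ends.
Sorted by start: Felix, Nadia, Dmitri, Rohan, Lucia, Tariq, Sofia.
Nadia starts after Felix ends; Felix is clear from here.
Dmitri starts before Nadia ends → Nadia and Dmitri overlap.
Rohan starts after Nadia ends; Nadia is clear from here.
Rohan starts before Dmitri ends → Dmitri and Rohan overlap.
Lucia starts before Dmitri ends → Dmitri and Lucia overlap.
Tariq starts after Dmitri ends; Dmitri is clear from here.
Lucia starts after Rohan ends; Rohan is clear from here.
Tariq starts after Lucia ends; Lucia is clear from here.
Sofia starts before Tariq ends → Tariq and Sofia overlap.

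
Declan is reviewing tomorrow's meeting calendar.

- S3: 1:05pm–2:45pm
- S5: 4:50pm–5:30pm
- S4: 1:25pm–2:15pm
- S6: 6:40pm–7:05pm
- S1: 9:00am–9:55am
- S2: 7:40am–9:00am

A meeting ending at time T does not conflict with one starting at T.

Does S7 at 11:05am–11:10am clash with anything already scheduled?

No — it doesn't clash with anything

S2: ends 9:00am at or before S7 starts 11:05am → clear.
S1: ends 9:55am at or before S7 starts 11:05am → clear.
S3: starts 1:05pm at or after S7 ends 11:10am → clear.
S4: starts 1:25pm at or after S7 ends 11:10am → clear.
S5: starts 4:50pm at or after S7 ends 11:10am → clear.
S6: starts 6:40pm at or after S7 ends 11:10am → clear.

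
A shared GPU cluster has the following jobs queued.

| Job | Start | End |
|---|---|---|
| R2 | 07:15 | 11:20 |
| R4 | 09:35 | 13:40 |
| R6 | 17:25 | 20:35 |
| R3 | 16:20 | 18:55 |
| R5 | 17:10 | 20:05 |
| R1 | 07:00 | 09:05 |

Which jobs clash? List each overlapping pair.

Two intervals overlap when each starts before the other ends.
Sorted by start: R1, R2, R4, R3, R5, R6.
R2 starts before R1 ends → R1 and R2 overlap.
R4 starts after R1 ends, so R1 has no further overlaps.
R4 starts before R2 ends → R2 and R4 overlap.
R3 starts after R2 ends, so R2 has no further overlaps.
R3 starts after R4 ends, so R4 has no further overlaps.
R5 starts before R3 ends → R3 and R5 overlap.
R6 starts before R3 ends → R3 and R6 overlap.
R6 starts before R5 ends → R5 and R6 overlap.

R1 & R2, R2 & R4, R3 & R5, R3 & R6, R5 & R6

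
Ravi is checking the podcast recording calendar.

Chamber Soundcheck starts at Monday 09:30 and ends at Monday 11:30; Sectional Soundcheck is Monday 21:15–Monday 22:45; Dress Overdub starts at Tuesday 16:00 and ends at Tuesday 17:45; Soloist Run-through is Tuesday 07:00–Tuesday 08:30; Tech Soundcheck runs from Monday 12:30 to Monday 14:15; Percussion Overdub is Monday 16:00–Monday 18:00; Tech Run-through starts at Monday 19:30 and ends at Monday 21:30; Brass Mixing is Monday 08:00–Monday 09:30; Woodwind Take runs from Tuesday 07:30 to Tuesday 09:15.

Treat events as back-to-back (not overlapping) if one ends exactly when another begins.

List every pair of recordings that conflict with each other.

Sectional Soundcheck & Tech Run-through, Soloist Run-through & Woodwind Take

Sorted by start: Brass Mixing, Chamber Soundcheck, Tech Soundcheck, Percussion Overdub, Tech Run-through, Sectional Soundcheck, Soloist Run-through, Woodwind Take, Dress Overdub.
Chamber Soundcheck starts exactly when Brass Mixing ends (back-to-back, no overlap) — done with Brass Mixing.
Tech Soundcheck starts after Chamber Soundcheck ends — done with Chamber Soundcheck.
Percussion Overdub starts after Tech Soundcheck ends — done with Tech Soundcheck.
Tech Run-through starts after Percussion Overdub ends — done with Percussion Overdub.
Sectional Soundcheck starts before Tech Run-through ends → Tech Run-through and Sectional Soundcheck overlap.
Soloist Run-through starts after Tech Run-through ends — done with Tech Run-through.
Soloist Run-through starts after Sectional Soundcheck ends — done with Sectional Soundcheck.
Woodwind Take starts before Soloist Run-through ends → Soloist Run-through and Woodwind Take overlap.
Dress Overdub starts after Soloist Run-through ends.
Dress Overdub starts after Woodwind Take ends.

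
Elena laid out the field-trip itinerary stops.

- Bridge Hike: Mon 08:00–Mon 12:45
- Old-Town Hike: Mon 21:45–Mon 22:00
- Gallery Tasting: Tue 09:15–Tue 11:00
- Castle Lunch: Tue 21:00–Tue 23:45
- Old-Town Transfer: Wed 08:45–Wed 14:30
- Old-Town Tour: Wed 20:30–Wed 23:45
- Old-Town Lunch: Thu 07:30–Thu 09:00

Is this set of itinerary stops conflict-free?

Yes

Sorted by start: Bridge Hike, Old-Town Hike, Gallery Tasting, Castle Lunch, Old-Town Transfer, Old-Town Tour, Old-Town Lunch.
Old-Town Hike starts after Bridge Hike ends, so nothing later overlaps Bridge Hike either.
Gallery Tasting starts after Old-Town Hike ends, so nothing later overlaps Old-Town Hike either.
Castle Lunch starts after Gallery Tasting ends, so nothing later overlaps Gallery Tasting either.
Old-Town Transfer starts after Castle Lunch ends, so nothing later overlaps Castle Lunch either.
Old-Town Tour starts after Old-Town Transfer ends, so nothing later overlaps Old-Town Transfer either.
Old-Town Lunch starts after Old-Town Tour ends.
Every pair is clear; the schedule has no overlaps.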